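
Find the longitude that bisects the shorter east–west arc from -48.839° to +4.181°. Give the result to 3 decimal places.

Signed shortest Δλ from -48.839° to +4.181° is +53.020°.
Midpoint longitude = -48.839° + (+53.020°)/2 = -48.839° + 26.510° = -22.329°.

-22.329°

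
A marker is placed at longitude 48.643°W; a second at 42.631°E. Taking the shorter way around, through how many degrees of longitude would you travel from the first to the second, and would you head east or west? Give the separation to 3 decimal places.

Raw difference: 42.631 − -48.643 = 91.274°.
Normalise into (−180°, 180°]: 91.274° stays 91.274°.
Positive ⇒ the second point lies to the east; separation 91.274°.

91.274° east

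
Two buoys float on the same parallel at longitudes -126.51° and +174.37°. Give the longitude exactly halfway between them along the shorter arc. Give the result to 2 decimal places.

-156.07°

Signed shortest Δλ from -126.51° to +174.37° is -59.12°.
Midpoint longitude = -126.51° + (-59.12°)/2 = -126.51° − 29.56° = -156.07°.
(The naïve average (-126.51 + +174.37)/2 = 23.93° is on the wrong side of the globe.)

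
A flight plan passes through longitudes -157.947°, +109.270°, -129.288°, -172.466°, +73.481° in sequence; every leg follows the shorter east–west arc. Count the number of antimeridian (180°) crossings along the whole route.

3

Leg 1: -157.947° → +109.270°, shortest Δλ = -92.783° (west) — crosses 180°.
Leg 2: +109.270° → -129.288°, shortest Δλ = 121.442° (east) — crosses 180°.
Leg 3: -129.288° → -172.466°, shortest Δλ = -43.178° (west) — does not cross 180°.
Leg 4: -172.466° → +73.481°, shortest Δλ = -114.053° (west) — crosses 180°.
Total crossings: 3.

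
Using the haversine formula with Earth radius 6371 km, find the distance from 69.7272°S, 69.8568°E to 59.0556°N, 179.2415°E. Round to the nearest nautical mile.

Δλ = 179.2415 − 69.8568 = 109.3847°.
Δφ = 59.0556 − -69.7272 = 128.7828°.
a = sin²(Δφ/2) + cos φ₁ · cos φ₂ · sin²(Δλ/2) = 0.931836.
c = 2·atan2(√a, √(1−a)) = 2.61331 rad → d = 6371·c ≈ 16649.38 km ≈ 8989.95 nmi.

8990 nmi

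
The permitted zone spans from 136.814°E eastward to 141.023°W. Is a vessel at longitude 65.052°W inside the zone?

Band width going east from +136.814° to -141.023°: ((-141.023 − 136.814) mod 360) = 82.163°.
Offset of -65.052° east of the west edge: ((-65.052 − 136.814) mod 360) = 158.134°.
158.134° > 82.163° ⇒ outside.

No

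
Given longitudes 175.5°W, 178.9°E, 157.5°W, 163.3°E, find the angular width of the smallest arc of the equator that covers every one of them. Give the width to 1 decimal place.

39.2°

Sort the longitudes: -175.5°, -157.5°, +163.3°, +178.9°.
Eastward gaps between consecutive values (wrapping around): 18.0°, 320.8°, 15.6°, 5.6°.
Largest gap = 320.8° ⇒ minimal covering band is its complement: 360° − 320.8° = 39.2°.
Band runs from +163.3° eastward to -157.5°, crossing the antimeridian.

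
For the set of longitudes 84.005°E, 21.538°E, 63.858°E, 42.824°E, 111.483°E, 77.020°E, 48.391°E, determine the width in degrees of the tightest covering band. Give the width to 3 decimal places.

Sort the longitudes: +21.538°, +42.824°, +48.391°, +63.858°, +77.020°, +84.005°, +111.483°.
Eastward gaps between consecutive values (wrapping around): 21.286°, 5.567°, 15.467°, 13.162°, 6.985°, 27.478°, 270.055°.
Largest gap = 270.055° ⇒ minimal covering band is its complement: 360° − 270.055° = 89.945°.
Band runs from +21.538° eastward to +111.483°.

89.945°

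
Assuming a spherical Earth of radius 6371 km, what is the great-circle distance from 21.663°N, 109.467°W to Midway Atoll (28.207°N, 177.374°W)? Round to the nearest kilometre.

Δλ = -177.374 − -109.467 = -67.907°.
Δφ = 28.207 − 21.663 = 6.544°.
a = sin²(Δφ/2) + cos φ₁ · cos φ₂ · sin²(Δλ/2) = 0.258742.
c = 2·atan2(√a, √(1−a)) = 1.06727 rad → d = 6371·c ≈ 6799.58 km.

6800 km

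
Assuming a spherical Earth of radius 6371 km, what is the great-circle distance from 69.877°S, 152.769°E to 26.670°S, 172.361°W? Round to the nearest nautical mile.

Δλ = -172.361 − 152.769 = -325.130°; wrapped into (−180°, 180°]: 34.870°.
Δφ = -26.670 − -69.877 = 43.207°.
a = sin²(Δφ/2) + cos φ₁ · cos φ₂ · sin²(Δλ/2) = 0.163157.
c = 2·atan2(√a, √(1−a)) = 0.83161 rad → d = 6371·c ≈ 5298.20 km ≈ 2860.80 nmi.

2861 nmi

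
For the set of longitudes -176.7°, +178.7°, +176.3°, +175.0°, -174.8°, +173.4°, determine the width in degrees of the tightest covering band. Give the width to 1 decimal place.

Sort the longitudes: -176.7°, -174.8°, +173.4°, +175.0°, +176.3°, +178.7°.
Eastward gaps between consecutive values (wrapping around): 1.9°, 348.2°, 1.6°, 1.3°, 2.4°, 4.6°.
Largest gap = 348.2° ⇒ minimal covering band is its complement: 360° − 348.2° = 11.8°.
Band runs from +173.4° eastward to -174.8°, crossing the antimeridian.

11.8°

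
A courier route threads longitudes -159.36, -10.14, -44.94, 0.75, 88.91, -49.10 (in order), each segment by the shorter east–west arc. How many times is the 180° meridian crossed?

Leg 1: -159.36° → -10.14°, shortest Δλ = 149.22° (east) — does not cross 180°.
Leg 2: -10.14° → -44.94°, shortest Δλ = -34.8° (west) — does not cross 180°.
Leg 3: -44.94° → +0.75°, shortest Δλ = 45.69° (east) — does not cross 180°.
Leg 4: +0.75° → +88.91°, shortest Δλ = 88.16° (east) — does not cross 180°.
Leg 5: +88.91° → -49.10°, shortest Δλ = -138.01° (west) — does not cross 180°.
Total crossings: 0.

0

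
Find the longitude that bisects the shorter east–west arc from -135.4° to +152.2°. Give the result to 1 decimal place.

-171.6°

Signed shortest Δλ from -135.4° to +152.2° is -72.4°.
Midpoint longitude = -135.4° + (-72.4°)/2 = -135.4° − 36.2° = -171.6°.
(The naïve average (-135.4 + +152.2)/2 = 8.4° is on the wrong side of the globe.)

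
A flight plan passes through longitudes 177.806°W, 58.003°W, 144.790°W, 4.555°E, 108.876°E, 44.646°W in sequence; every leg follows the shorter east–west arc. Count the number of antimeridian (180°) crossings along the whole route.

0

Leg 1: -177.806° → -58.003°, shortest Δλ = 119.803° (east) — does not cross 180°.
Leg 2: -58.003° → -144.790°, shortest Δλ = -86.787° (west) — does not cross 180°.
Leg 3: -144.790° → +4.555°, shortest Δλ = 149.345° (east) — does not cross 180°.
Leg 4: +4.555° → +108.876°, shortest Δλ = 104.321° (east) — does not cross 180°.
Leg 5: +108.876° → -44.646°, shortest Δλ = -153.522° (west) — does not cross 180°.
Total crossings: 0.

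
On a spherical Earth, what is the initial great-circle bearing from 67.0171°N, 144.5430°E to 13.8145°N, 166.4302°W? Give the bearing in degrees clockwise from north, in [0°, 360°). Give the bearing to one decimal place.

123.9°

Δλ = -166.4302 − 144.5430 = -310.9732°; wrapped into (−180°, 180°]: 49.0268°.
θ = atan2( sin Δλ · cos φ₂ , cos φ₁ · sin φ₂ − sin φ₁ · cos φ₂ · cos Δλ )
  = atan2(0.73318, -0.49296) = 123.916° → normalised to [0°, 360°): 123.916°.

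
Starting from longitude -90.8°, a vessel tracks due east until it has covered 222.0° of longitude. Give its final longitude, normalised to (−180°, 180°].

Start at -90.8°; shift +222.0° → +131.2°.
+131.2° already lies in (−180°, 180°].

+131.2°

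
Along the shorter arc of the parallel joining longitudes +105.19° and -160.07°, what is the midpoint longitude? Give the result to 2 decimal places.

+152.56°

Signed shortest Δλ from +105.19° to -160.07° is +94.74°.
Midpoint longitude = +105.19° + (+94.74°)/2 = +105.19° + 47.37° = +152.56°.
(The naïve average (+105.19 + -160.07)/2 = -27.44° is on the wrong side of the globe.)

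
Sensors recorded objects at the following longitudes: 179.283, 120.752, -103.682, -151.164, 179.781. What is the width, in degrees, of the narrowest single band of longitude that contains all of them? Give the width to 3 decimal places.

135.566°

Sort the longitudes: -151.164°, -103.682°, +120.752°, +179.283°, +179.781°.
Eastward gaps between consecutive values (wrapping around): 47.482°, 224.434°, 58.531°, 0.498°, 29.055°.
Largest gap = 224.434° ⇒ minimal covering band is its complement: 360° − 224.434° = 135.566°.
Band runs from +120.752° eastward to -103.682°, crossing the antimeridian.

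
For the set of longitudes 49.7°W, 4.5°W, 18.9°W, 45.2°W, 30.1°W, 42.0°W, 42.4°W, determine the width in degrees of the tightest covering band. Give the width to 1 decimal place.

45.2°

Sort the longitudes: -49.7°, -45.2°, -42.4°, -42.0°, -30.1°, -18.9°, -4.5°.
Eastward gaps between consecutive values (wrapping around): 4.5°, 2.8°, 0.4°, 11.9°, 11.2°, 14.4°, 314.8°.
Largest gap = 314.8° ⇒ minimal covering band is its complement: 360° − 314.8° = 45.2°.
Band runs from -49.7° eastward to -4.5°.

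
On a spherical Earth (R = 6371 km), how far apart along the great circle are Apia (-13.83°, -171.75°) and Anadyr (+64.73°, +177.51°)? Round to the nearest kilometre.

Δλ = 177.51 − -171.75 = 349.26°; wrapped into (−180°, 180°]: -10.74°.
Δφ = 64.73 − -13.83 = 78.56°.
a = sin²(Δφ/2) + cos φ₁ · cos φ₂ · sin²(Δλ/2) = 0.404460.
c = 2·atan2(√a, √(1−a)) = 1.37853 rad → d = 6371·c ≈ 8782.64 km.

8783 km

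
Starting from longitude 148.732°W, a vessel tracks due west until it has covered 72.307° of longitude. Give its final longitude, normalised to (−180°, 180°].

Start at -148.732°; shift −72.307° → -221.039°.
-221.039° lies outside (−180°, 180°]; add 360° → +138.961°.

138.961°E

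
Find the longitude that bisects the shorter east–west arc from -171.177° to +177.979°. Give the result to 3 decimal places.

-176.599°

Signed shortest Δλ from -171.177° to +177.979° is -10.844°.
Midpoint longitude = -171.177° + (-10.844°)/2 = -171.177° − 5.422° = -176.599°.
(The naïve average (-171.177 + +177.979)/2 = 3.401° is on the wrong side of the globe.)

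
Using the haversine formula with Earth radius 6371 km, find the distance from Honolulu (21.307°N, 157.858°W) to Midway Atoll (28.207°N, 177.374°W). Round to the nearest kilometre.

Δλ = -177.374 − -157.858 = -19.516°.
Δφ = 28.207 − 21.307 = 6.900°.
a = sin²(Δφ/2) + cos φ₁ · cos φ₂ · sin²(Δλ/2) = 0.027206.
c = 2·atan2(√a, √(1−a)) = 0.33140 rad → d = 6371·c ≈ 2111.33 km.

2111 km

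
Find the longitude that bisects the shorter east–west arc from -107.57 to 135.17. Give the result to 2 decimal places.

Signed shortest Δλ from -107.57° to +135.17° is -117.26°.
Midpoint longitude = -107.57° + (-117.26°)/2 = -107.57° − 58.63° = -166.20°.
(The naïve average (-107.57 + +135.17)/2 = 13.8° is on the wrong side of the globe.)

-166.20°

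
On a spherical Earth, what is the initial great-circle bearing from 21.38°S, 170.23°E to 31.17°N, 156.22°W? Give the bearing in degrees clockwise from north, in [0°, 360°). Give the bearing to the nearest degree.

Δλ = -156.22 − 170.23 = -326.45°; wrapped into (−180°, 180°]: 33.55°.
θ = atan2( sin Δλ · cos φ₂ , cos φ₁ · sin φ₂ − sin φ₁ · cos φ₂ · cos Δλ )
  = atan2(0.47288, 0.74192) = 32.512° → normalised to [0°, 360°): 32.512°.

33°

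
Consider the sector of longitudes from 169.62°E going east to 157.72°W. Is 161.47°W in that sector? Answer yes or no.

Yes

Band width going east from +169.62° to -157.72°: ((-157.72 − 169.62) mod 360) = 32.66°.
Offset of -161.47° east of the west edge: ((-161.47 − 169.62) mod 360) = 28.91°.
28.91° ≤ 32.66° ⇒ inside.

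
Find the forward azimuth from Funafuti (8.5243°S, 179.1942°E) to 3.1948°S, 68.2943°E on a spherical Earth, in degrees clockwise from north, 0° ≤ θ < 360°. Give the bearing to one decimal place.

263.4°

Δλ = 68.2943 − 179.1942 = -110.8999°.
θ = atan2( sin Δλ · cos φ₂ , cos φ₁ · sin φ₂ − sin φ₁ · cos φ₂ · cos Δλ )
  = atan2(-0.93275, -0.10791) = -96.599° → normalised to [0°, 360°): 263.401°.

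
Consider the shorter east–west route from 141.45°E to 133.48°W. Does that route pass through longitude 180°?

Yes

Naïve |-133.48 − 141.45| = 274.93° > 180°, so the shorter arc goes the other way round — across 180°.
Signed shortest Δλ = ((-133.48 − 141.45 + 180) mod 360) − 180 = 85.07°.
Going east by 85.07° from +141.45° passes through 180° before reaching -133.48°.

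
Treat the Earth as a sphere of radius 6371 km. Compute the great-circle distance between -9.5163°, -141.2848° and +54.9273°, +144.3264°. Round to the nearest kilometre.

Δλ = 144.3264 − -141.2848 = 285.6112°; wrapped into (−180°, 180°]: -74.3888°.
Δφ = 54.9273 − -9.5163 = 64.4436°.
a = sin²(Δφ/2) + cos φ₁ · cos φ₂ · sin²(Δλ/2) = 0.491401.
c = 2·atan2(√a, √(1−a)) = 1.55360 rad → d = 6371·c ≈ 9897.97 km.

9898 km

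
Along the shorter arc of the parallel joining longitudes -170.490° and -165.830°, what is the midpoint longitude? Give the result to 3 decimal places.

Signed shortest Δλ from -170.490° to -165.830° is +4.660°.
Midpoint longitude = -170.490° + (+4.660°)/2 = -170.490° + 2.330° = -168.160°.

-168.160°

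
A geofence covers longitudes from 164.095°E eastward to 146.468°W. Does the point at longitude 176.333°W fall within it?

Band width going east from +164.095° to -146.468°: ((-146.468 − 164.095) mod 360) = 49.437°.
Offset of -176.333° east of the west edge: ((-176.333 − 164.095) mod 360) = 19.572°.
19.572° ≤ 49.437° ⇒ inside.

Yes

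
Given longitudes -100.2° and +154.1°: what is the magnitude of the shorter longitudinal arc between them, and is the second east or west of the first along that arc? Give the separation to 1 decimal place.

Raw difference: 154.1 − -100.2 = 254.3°.
Normalise into (−180°, 180°]: 254.3° − 360° = -105.7°.
Negative ⇒ the second point lies to the west; separation 105.7°.

105.7° west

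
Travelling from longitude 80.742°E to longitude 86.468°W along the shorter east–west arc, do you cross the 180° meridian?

No

Signed shortest Δλ = ((-86.468 − 80.742 + 180) mod 360) − 180 = -167.21°.
Going west by 167.21° from +80.742° reaches -86.468° without touching 180°.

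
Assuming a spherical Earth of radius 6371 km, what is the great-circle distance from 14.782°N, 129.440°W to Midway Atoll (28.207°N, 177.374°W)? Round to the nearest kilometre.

5143 km

Δλ = -177.374 − -129.440 = -47.934°.
Δφ = 28.207 − 14.782 = 13.425°.
a = sin²(Δφ/2) + cos φ₁ · cos φ₂ · sin²(Δλ/2) = 0.154262.
c = 2·atan2(√a, √(1−a)) = 0.80727 rad → d = 6371·c ≈ 5143.09 km.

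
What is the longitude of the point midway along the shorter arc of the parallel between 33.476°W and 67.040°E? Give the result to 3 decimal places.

Signed shortest Δλ from -33.476° to +67.040° is +100.516°.
Midpoint longitude = -33.476° + (+100.516°)/2 = -33.476° + 50.258° = +16.782°.

16.782°E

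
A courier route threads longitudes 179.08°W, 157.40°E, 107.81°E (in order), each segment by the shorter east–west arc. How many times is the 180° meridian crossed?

1

Leg 1: -179.08° → +157.40°, shortest Δλ = -23.52° (west) — crosses 180°.
Leg 2: +157.40° → +107.81°, shortest Δλ = -49.59° (west) — does not cross 180°.
Total crossings: 1.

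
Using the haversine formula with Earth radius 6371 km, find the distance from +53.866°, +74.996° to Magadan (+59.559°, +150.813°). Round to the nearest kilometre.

4413 km

Δλ = 150.813 − 74.996 = 75.817°.
Δφ = 59.559 − 53.866 = 5.693°.
a = sin²(Δφ/2) + cos φ₁ · cos φ₂ · sin²(Δλ/2) = 0.115245.
c = 2·atan2(√a, √(1−a)) = 0.69272 rad → d = 6371·c ≈ 4413.34 km.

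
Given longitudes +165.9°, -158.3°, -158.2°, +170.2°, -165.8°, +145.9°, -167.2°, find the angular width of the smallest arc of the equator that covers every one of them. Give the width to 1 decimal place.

Sort the longitudes: -167.2°, -165.8°, -158.3°, -158.2°, +145.9°, +165.9°, +170.2°.
Eastward gaps between consecutive values (wrapping around): 1.4°, 7.5°, 0.1°, 304.1°, 20.0°, 4.3°, 22.6°.
Largest gap = 304.1° ⇒ minimal covering band is its complement: 360° − 304.1° = 55.9°.
Band runs from +145.9° eastward to -158.2°, crossing the antimeridian.

55.9°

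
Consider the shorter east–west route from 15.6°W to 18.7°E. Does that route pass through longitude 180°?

Signed shortest Δλ = ((18.7 − -15.6 + 180) mod 360) − 180 = 34.3°.
Going east by 34.3° from -15.6° reaches +18.7° without touching 180°.

No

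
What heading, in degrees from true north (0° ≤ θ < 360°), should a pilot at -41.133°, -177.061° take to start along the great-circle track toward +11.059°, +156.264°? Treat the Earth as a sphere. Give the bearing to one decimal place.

328.6°

Δλ = 156.264 − -177.061 = 333.325°; wrapped into (−180°, 180°]: -26.675°.
θ = atan2( sin Δλ · cos φ₂ , cos φ₁ · sin φ₂ − sin φ₁ · cos φ₂ · cos Δλ )
  = atan2(-0.44059, 0.72136) = -31.416° → normalised to [0°, 360°): 328.584°.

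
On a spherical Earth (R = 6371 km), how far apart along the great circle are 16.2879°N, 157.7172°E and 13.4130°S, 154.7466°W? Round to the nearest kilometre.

6180 km

Δλ = -154.7466 − 157.7172 = -312.4638°; wrapped into (−180°, 180°]: 47.5362°.
Δφ = -13.4130 − 16.2879 = -29.7009°.
a = sin²(Δφ/2) + cos φ₁ · cos φ₂ · sin²(Δλ/2) = 0.217354.
c = 2·atan2(√a, √(1−a)) = 0.97001 rad → d = 6371·c ≈ 6179.92 km.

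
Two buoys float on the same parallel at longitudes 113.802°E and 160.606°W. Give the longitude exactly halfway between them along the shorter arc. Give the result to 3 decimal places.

156.598°E

Signed shortest Δλ from +113.802° to -160.606° is +85.592°.
Midpoint longitude = +113.802° + (+85.592°)/2 = +113.802° + 42.796° = +156.598°.
(The naïve average (+113.802 + -160.606)/2 = -23.402° is on the wrong side of the globe.)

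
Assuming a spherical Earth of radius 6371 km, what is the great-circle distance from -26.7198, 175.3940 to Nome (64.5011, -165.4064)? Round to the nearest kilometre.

Δλ = -165.4064 − 175.3940 = -340.8004°; wrapped into (−180°, 180°]: 19.1996°.
Δφ = 64.5011 − -26.7198 = 91.2209°.
a = sin²(Δφ/2) + cos φ₁ · cos φ₂ · sin²(Δλ/2) = 0.521347.
c = 2·atan2(√a, √(1−a)) = 1.61350 rad → d = 6371·c ≈ 10279.63 km.

10280 km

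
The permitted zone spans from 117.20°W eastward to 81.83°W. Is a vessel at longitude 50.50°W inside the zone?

Band width going east from -117.20° to -81.83°: ((-81.83 − -117.20) mod 360) = 35.37°.
Offset of -50.50° east of the west edge: ((-50.50 − -117.20) mod 360) = 66.70°.
66.70° > 35.37° ⇒ outside.

No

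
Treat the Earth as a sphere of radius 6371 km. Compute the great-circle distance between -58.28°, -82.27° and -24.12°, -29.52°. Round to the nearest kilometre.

5599 km

Δλ = -29.52 − -82.27 = 52.75°.
Δφ = -24.12 − -58.28 = 34.16°.
a = sin²(Δφ/2) + cos φ₁ · cos φ₂ · sin²(Δλ/2) = 0.180966.
c = 2·atan2(√a, √(1−a)) = 0.87881 rad → d = 6371·c ≈ 5598.90 km.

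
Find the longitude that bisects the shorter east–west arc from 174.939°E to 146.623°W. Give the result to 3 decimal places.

Signed shortest Δλ from +174.939° to -146.623° is +38.438°.
Midpoint longitude = +174.939° + (+38.438°)/2 = +174.939° + 19.219° = +194.158°.
Normalise into (−180°, 180°]: -165.842°.
(The naïve average (+174.939 + -146.623)/2 = 14.158° is on the wrong side of the globe.)

165.842°W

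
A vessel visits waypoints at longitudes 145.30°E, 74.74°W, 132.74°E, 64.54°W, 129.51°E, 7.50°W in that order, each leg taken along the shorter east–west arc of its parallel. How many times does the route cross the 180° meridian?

Leg 1: +145.30° → -74.74°, shortest Δλ = 139.96° (east) — crosses 180°.
Leg 2: -74.74° → +132.74°, shortest Δλ = -152.52° (west) — crosses 180°.
Leg 3: +132.74° → -64.54°, shortest Δλ = 162.72° (east) — crosses 180°.
Leg 4: -64.54° → +129.51°, shortest Δλ = -165.95° (west) — crosses 180°.
Leg 5: +129.51° → -7.50°, shortest Δλ = -137.01° (west) — does not cross 180°.
Total crossings: 4.

4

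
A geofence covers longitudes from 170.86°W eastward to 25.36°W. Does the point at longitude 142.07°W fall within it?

Band width going east from -170.86° to -25.36°: ((-25.36 − -170.86) mod 360) = 145.50°.
Offset of -142.07° east of the west edge: ((-142.07 − -170.86) mod 360) = 28.79°.
28.79° ≤ 145.50° ⇒ inside.

Yes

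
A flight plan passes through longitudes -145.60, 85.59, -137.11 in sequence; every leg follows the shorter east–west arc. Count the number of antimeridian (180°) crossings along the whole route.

Leg 1: -145.60° → +85.59°, shortest Δλ = -128.81° (west) — crosses 180°.
Leg 2: +85.59° → -137.11°, shortest Δλ = 137.3° (east) — crosses 180°.
Total crossings: 2.

2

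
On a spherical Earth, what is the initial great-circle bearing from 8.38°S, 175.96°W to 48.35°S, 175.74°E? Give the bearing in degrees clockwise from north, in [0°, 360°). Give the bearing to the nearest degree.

188°

Δλ = 175.74 − -175.96 = 351.70°; wrapped into (−180°, 180°]: -8.30°.
θ = atan2( sin Δλ · cos φ₂ , cos φ₁ · sin φ₂ − sin φ₁ · cos φ₂ · cos Δλ )
  = atan2(-0.09594, -0.64340) = -171.519° → normalised to [0°, 360°): 188.481°.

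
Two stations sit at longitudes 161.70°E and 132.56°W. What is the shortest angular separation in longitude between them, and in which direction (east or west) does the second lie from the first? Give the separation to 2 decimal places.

65.74° east

Raw difference: -132.56 − 161.70 = -294.26°.
Normalise into (−180°, 180°]: -294.26° + 360° = 65.74°.
Positive ⇒ the second point lies to the east; separation 65.74°.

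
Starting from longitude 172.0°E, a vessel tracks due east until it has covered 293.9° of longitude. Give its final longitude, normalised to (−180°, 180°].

Start at +172.0°; shift +293.9° → +465.9°.
+465.9° lies outside (−180°, 180°]; subtract 360° → +105.9°.

105.9°E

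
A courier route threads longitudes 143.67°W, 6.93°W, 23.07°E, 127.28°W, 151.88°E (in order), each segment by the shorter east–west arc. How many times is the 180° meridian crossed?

1

Leg 1: -143.67° → -6.93°, shortest Δλ = 136.74° (east) — does not cross 180°.
Leg 2: -6.93° → +23.07°, shortest Δλ = 30.0° (east) — does not cross 180°.
Leg 3: +23.07° → -127.28°, shortest Δλ = -150.35° (west) — does not cross 180°.
Leg 4: -127.28° → +151.88°, shortest Δλ = -80.84° (west) — crosses 180°.
Total crossings: 1.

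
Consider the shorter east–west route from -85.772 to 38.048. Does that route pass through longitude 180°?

No

Signed shortest Δλ = ((38.048 − -85.772 + 180) mod 360) − 180 = 123.82°.
Going east by 123.82° from -85.772° reaches +38.048° without touching 180°.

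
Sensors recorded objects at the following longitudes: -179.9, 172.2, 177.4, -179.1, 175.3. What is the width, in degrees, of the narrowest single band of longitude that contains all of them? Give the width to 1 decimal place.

Sort the longitudes: -179.9°, -179.1°, +172.2°, +175.3°, +177.4°.
Eastward gaps between consecutive values (wrapping around): 0.8°, 351.3°, 3.1°, 2.1°, 2.7°.
Largest gap = 351.3° ⇒ minimal covering band is its complement: 360° − 351.3° = 8.7°.
Band runs from +172.2° eastward to -179.1°, crossing the antimeridian.

8.7°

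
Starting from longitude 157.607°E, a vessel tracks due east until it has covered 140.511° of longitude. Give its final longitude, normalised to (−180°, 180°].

61.882°W

Start at +157.607°; shift +140.511° → +298.118°.
+298.118° lies outside (−180°, 180°]; subtract 360° → -61.882°.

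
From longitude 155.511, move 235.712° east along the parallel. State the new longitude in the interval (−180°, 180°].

+31.223°

Start at +155.511°; shift +235.712° → +391.223°.
+391.223° lies outside (−180°, 180°]; subtract 360° → +31.223°.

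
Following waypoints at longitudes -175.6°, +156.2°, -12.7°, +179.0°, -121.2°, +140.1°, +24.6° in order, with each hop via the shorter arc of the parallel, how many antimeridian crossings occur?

4

Leg 1: -175.6° → +156.2°, shortest Δλ = -28.2° (west) — crosses 180°.
Leg 2: +156.2° → -12.7°, shortest Δλ = -168.9° (west) — does not cross 180°.
Leg 3: -12.7° → +179.0°, shortest Δλ = -168.3° (west) — crosses 180°.
Leg 4: +179.0° → -121.2°, shortest Δλ = 59.8° (east) — crosses 180°.
Leg 5: -121.2° → +140.1°, shortest Δλ = -98.7° (west) — crosses 180°.
Leg 6: +140.1° → +24.6°, shortest Δλ = -115.5° (west) — does not cross 180°.
Total crossings: 4.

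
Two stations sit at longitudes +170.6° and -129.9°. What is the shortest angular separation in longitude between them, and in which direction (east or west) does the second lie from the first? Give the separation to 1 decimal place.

Raw difference: -129.9 − 170.6 = -300.5°.
Normalise into (−180°, 180°]: -300.5° + 360° = 59.5°.
Positive ⇒ the second point lies to the east; separation 59.5°.

59.5° east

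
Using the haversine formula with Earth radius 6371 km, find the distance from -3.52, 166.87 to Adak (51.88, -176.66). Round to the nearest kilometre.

6354 km

Δλ = -176.66 − 166.87 = -343.53°; wrapped into (−180°, 180°]: 16.47°.
Δφ = 51.88 − -3.52 = 55.40°.
a = sin²(Δφ/2) + cos φ₁ · cos φ₂ · sin²(Δλ/2) = 0.228719.
c = 2·atan2(√a, √(1−a)) = 0.99731 rad → d = 6371·c ≈ 6353.87 km.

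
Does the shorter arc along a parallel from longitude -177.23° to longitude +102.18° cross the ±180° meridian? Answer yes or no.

Naïve |102.18 − -177.23| = 279.41° > 180°, so the shorter arc goes the other way round — across 180°.
Signed shortest Δλ = ((102.18 − -177.23 + 180) mod 360) − 180 = -80.59°.
Going west by 80.59° from -177.23° passes through 180° before reaching +102.18°.

Yes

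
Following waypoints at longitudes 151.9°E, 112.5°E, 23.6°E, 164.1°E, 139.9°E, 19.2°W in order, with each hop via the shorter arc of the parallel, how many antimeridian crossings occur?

0

Leg 1: +151.9° → +112.5°, shortest Δλ = -39.4° (west) — does not cross 180°.
Leg 2: +112.5° → +23.6°, shortest Δλ = -88.9° (west) — does not cross 180°.
Leg 3: +23.6° → +164.1°, shortest Δλ = 140.5° (east) — does not cross 180°.
Leg 4: +164.1° → +139.9°, shortest Δλ = -24.2° (west) — does not cross 180°.
Leg 5: +139.9° → -19.2°, shortest Δλ = -159.1° (west) — does not cross 180°.
Total crossings: 0.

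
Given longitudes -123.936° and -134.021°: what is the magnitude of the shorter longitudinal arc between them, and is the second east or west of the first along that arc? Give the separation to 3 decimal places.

10.085° west

Raw difference: -134.021 − -123.936 = -10.085°.
Normalise into (−180°, 180°]: -10.085° stays -10.085°.
Negative ⇒ the second point lies to the west; separation 10.085°.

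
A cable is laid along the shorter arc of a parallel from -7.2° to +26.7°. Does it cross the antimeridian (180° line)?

Signed shortest Δλ = ((26.7 − -7.2 + 180) mod 360) − 180 = 33.9°.
Going east by 33.9° from -7.2° reaches +26.7° without touching 180°.

No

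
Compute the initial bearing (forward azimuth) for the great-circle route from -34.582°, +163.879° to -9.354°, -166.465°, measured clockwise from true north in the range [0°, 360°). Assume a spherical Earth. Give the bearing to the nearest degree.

Δλ = -166.465 − 163.879 = -330.344°; wrapped into (−180°, 180°]: 29.656°.
θ = atan2( sin Δλ · cos φ₂ , cos φ₁ · sin φ₂ − sin φ₁ · cos φ₂ · cos Δλ )
  = atan2(0.48821, 0.35286) = 54.142° → normalised to [0°, 360°): 54.142°.

54°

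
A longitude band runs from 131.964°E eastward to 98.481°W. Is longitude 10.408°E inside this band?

Band width going east from +131.964° to -98.481°: ((-98.481 − 131.964) mod 360) = 129.555°.
Offset of +10.408° east of the west edge: ((10.408 − 131.964) mod 360) = 238.444°.
238.444° > 129.555° ⇒ outside.

No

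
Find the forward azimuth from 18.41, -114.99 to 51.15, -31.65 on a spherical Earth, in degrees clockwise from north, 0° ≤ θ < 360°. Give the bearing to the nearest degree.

41°

Δλ = -31.65 − -114.99 = 83.34°.
θ = atan2( sin Δλ · cos φ₂ , cos φ₁ · sin φ₂ − sin φ₁ · cos φ₂ · cos Δλ )
  = atan2(0.62305, 0.71596) = 41.031° → normalised to [0°, 360°): 41.031°.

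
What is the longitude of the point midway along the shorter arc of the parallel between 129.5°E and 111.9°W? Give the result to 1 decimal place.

Signed shortest Δλ from +129.5° to -111.9° is +118.6°.
Midpoint longitude = +129.5° + (+118.6°)/2 = +129.5° + 59.3° = +188.8°.
Normalise into (−180°, 180°]: -171.2°.
(The naïve average (+129.5 + -111.9)/2 = 8.8° is on the wrong side of the globe.)

171.2°W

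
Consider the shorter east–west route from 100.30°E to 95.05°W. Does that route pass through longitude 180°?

Yes

Naïve |-95.05 − 100.30| = 195.35° > 180°, so the shorter arc goes the other way round — across 180°.
Signed shortest Δλ = ((-95.05 − 100.30 + 180) mod 360) − 180 = 164.65°.
Going east by 164.65° from +100.30° passes through 180° before reaching -95.05°.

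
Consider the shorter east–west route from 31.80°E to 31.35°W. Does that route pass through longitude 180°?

Signed shortest Δλ = ((-31.35 − 31.80 + 180) mod 360) − 180 = -63.15°.
Going west by 63.15° from +31.80° reaches -31.35° without touching 180°.

No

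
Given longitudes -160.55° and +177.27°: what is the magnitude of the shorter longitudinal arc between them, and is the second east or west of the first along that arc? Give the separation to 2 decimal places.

Raw difference: 177.27 − -160.55 = 337.82°.
Normalise into (−180°, 180°]: 337.82° − 360° = -22.18°.
Negative ⇒ the second point lies to the west; separation 22.18°.

22.18° west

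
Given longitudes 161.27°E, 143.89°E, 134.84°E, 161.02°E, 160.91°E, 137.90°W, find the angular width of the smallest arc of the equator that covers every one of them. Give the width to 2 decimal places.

87.26°

Sort the longitudes: -137.90°, +134.84°, +143.89°, +160.91°, +161.02°, +161.27°.
Eastward gaps between consecutive values (wrapping around): 272.74°, 9.05°, 17.02°, 0.11°, 0.25°, 60.83°.
Largest gap = 272.74° ⇒ minimal covering band is its complement: 360° − 272.74° = 87.26°.
Band runs from +134.84° eastward to -137.90°, crossing the antimeridian.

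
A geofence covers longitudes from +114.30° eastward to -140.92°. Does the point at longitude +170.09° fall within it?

Band width going east from +114.30° to -140.92°: ((-140.92 − 114.30) mod 360) = 104.78°.
Offset of +170.09° east of the west edge: ((170.09 − 114.30) mod 360) = 55.79°.
55.79° ≤ 104.78° ⇒ inside.

Yes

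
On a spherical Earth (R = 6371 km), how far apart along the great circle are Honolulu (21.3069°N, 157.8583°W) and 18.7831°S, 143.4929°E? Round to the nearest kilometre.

Δλ = 143.4929 − -157.8583 = 301.3512°; wrapped into (−180°, 180°]: -58.6488°.
Δφ = -18.7831 − 21.3069 = -40.0900°.
a = sin²(Δφ/2) + cos φ₁ · cos φ₂ · sin²(Δλ/2) = 0.329046.
c = 2·atan2(√a, √(1−a)) = 1.22185 rad → d = 6371·c ≈ 7784.41 km.

7784 km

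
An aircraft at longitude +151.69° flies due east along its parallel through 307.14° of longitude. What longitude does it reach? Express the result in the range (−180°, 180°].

Start at +151.69°; shift +307.14° → +458.83°.
+458.83° lies outside (−180°, 180°]; subtract 360° → +98.83°.

+98.83°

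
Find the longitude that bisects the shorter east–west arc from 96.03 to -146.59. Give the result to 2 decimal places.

+154.72°

Signed shortest Δλ from +96.03° to -146.59° is +117.38°.
Midpoint longitude = +96.03° + (+117.38°)/2 = +96.03° + 58.69° = +154.72°.
(The naïve average (+96.03 + -146.59)/2 = -25.28° is on the wrong side of the globe.)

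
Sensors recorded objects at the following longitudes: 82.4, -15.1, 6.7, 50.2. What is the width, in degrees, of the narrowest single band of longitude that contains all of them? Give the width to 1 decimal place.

97.5°

Sort the longitudes: -15.1°, +6.7°, +50.2°, +82.4°.
Eastward gaps between consecutive values (wrapping around): 21.8°, 43.5°, 32.2°, 262.5°.
Largest gap = 262.5° ⇒ minimal covering band is its complement: 360° − 262.5° = 97.5°.
Band runs from -15.1° eastward to +82.4°.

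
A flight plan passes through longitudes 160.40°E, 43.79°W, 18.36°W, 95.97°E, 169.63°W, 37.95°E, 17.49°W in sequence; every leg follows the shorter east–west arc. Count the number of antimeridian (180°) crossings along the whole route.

Leg 1: +160.40° → -43.79°, shortest Δλ = 155.81° (east) — crosses 180°.
Leg 2: -43.79° → -18.36°, shortest Δλ = 25.43° (east) — does not cross 180°.
Leg 3: -18.36° → +95.97°, shortest Δλ = 114.33° (east) — does not cross 180°.
Leg 4: +95.97° → -169.63°, shortest Δλ = 94.4° (east) — crosses 180°.
Leg 5: -169.63° → +37.95°, shortest Δλ = -152.42° (west) — crosses 180°.
Leg 6: +37.95° → -17.49°, shortest Δλ = -55.44° (west) — does not cross 180°.
Total crossings: 3.

3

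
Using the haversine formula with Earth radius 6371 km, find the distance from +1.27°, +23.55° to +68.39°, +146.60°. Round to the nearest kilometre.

11162 km

Δλ = 146.60 − 23.55 = 123.05°.
Δφ = 68.39 − 1.27 = 67.12°.
a = sin²(Δφ/2) + cos φ₁ · cos φ₂ · sin²(Δλ/2) = 0.590099.
c = 2·atan2(√a, √(1−a)) = 1.75198 rad → d = 6371·c ≈ 11161.89 km.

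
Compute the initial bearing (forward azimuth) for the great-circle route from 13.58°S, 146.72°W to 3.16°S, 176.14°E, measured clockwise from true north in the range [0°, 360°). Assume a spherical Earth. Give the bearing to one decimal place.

Δλ = 176.14 − -146.72 = 322.86°; wrapped into (−180°, 180°]: -37.14°.
θ = atan2( sin Δλ · cos φ₂ , cos φ₁ · sin φ₂ − sin φ₁ · cos φ₂ · cos Δλ )
  = atan2(-0.60285, 0.13331) = -77.531° → normalised to [0°, 360°): 282.469°.

282.5°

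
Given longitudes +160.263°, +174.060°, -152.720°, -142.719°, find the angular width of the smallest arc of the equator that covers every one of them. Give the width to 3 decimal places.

Sort the longitudes: -152.720°, -142.719°, +160.263°, +174.060°.
Eastward gaps between consecutive values (wrapping around): 10.001°, 302.982°, 13.797°, 33.220°.
Largest gap = 302.982° ⇒ minimal covering band is its complement: 360° − 302.982° = 57.018°.
Band runs from +160.263° eastward to -142.719°, crossing the antimeridian.

57.018°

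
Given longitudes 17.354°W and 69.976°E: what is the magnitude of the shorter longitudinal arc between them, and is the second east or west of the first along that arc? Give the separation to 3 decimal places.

87.330° east

Raw difference: 69.976 − -17.354 = 87.33°.
Normalise into (−180°, 180°]: 87.33° stays 87.33°.
Positive ⇒ the second point lies to the east; separation 87.330°.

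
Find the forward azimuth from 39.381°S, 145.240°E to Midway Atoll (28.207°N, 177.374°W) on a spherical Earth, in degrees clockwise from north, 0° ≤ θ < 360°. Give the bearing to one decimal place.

Δλ = -177.374 − 145.240 = -322.614°; wrapped into (−180°, 180°]: 37.386°.
θ = atan2( sin Δλ · cos φ₂ , cos φ₁ · sin φ₂ − sin φ₁ · cos φ₂ · cos Δλ )
  = atan2(0.53508, 0.80960) = 33.461° → normalised to [0°, 360°): 33.461°.

33.5°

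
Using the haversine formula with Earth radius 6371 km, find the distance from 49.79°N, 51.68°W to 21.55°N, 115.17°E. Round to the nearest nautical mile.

6467 nmi

Δλ = 115.17 − -51.68 = 166.85°.
Δφ = 21.55 − 49.79 = -28.24°.
a = sin²(Δφ/2) + cos φ₁ · cos φ₂ · sin²(Δλ/2) = 0.652103.
c = 2·atan2(√a, √(1−a)) = 1.87990 rad → d = 6371·c ≈ 11976.85 km ≈ 6466.98 nmi.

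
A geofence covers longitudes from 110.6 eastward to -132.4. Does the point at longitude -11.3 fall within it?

No

Band width going east from +110.6° to -132.4°: ((-132.4 − 110.6) mod 360) = 117.0°.
Offset of -11.3° east of the west edge: ((-11.3 − 110.6) mod 360) = 238.1°.
238.1° > 117.0° ⇒ outside.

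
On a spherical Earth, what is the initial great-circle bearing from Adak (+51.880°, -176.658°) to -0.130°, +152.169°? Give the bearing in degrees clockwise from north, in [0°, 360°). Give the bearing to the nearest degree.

218°

Δλ = 152.169 − -176.658 = 328.827°; wrapped into (−180°, 180°]: -31.173°.
θ = atan2( sin Δλ · cos φ₂ , cos φ₁ · sin φ₂ − sin φ₁ · cos φ₂ · cos Δλ )
  = atan2(-0.51762, -0.67452) = -142.498° → normalised to [0°, 360°): 217.502°.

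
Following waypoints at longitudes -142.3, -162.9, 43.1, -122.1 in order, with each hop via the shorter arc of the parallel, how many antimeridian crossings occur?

1

Leg 1: -142.3° → -162.9°, shortest Δλ = -20.6° (west) — does not cross 180°.
Leg 2: -162.9° → +43.1°, shortest Δλ = -154.0° (west) — crosses 180°.
Leg 3: +43.1° → -122.1°, shortest Δλ = -165.2° (west) — does not cross 180°.
Total crossings: 1.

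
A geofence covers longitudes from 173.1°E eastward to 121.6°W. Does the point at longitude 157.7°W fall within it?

Band width going east from +173.1° to -121.6°: ((-121.6 − 173.1) mod 360) = 65.3°.
Offset of -157.7° east of the west edge: ((-157.7 − 173.1) mod 360) = 29.2°.
29.2° ≤ 65.3° ⇒ inside.

Yes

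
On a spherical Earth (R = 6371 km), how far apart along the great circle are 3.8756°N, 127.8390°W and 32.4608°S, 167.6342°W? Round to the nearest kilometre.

5824 km

Δλ = -167.6342 − -127.8390 = -39.7952°.
Δφ = -32.4608 − 3.8756 = -36.3364°.
a = sin²(Δφ/2) + cos φ₁ · cos φ₂ · sin²(Δλ/2) = 0.194734.
c = 2·atan2(√a, √(1−a)) = 0.91406 rad → d = 6371·c ≈ 5823.51 km.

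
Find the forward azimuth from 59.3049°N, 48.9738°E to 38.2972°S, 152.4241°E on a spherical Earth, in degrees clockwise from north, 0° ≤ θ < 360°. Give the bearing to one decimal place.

101.8°

Δλ = 152.4241 − 48.9738 = 103.4503°.
θ = atan2( sin Δλ · cos φ₂ , cos φ₁ · sin φ₂ − sin φ₁ · cos φ₂ · cos Δλ )
  = atan2(0.76328, -0.15939) = 101.795° → normalised to [0°, 360°): 101.795°.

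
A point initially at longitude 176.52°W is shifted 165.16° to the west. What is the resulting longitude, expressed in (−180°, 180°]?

Start at -176.52°; shift −165.16° → -341.68°.
-341.68° lies outside (−180°, 180°]; add 360° → +18.32°.

18.32°E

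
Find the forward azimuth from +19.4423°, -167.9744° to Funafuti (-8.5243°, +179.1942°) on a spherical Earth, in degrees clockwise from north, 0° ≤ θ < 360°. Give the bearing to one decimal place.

205.5°

Δλ = 179.1942 − -167.9744 = 347.1686°; wrapped into (−180°, 180°]: -12.8314°.
θ = atan2( sin Δλ · cos φ₂ , cos φ₁ · sin φ₂ − sin φ₁ · cos φ₂ · cos Δλ )
  = atan2(-0.21963, -0.46074) = -154.513° → normalised to [0°, 360°): 205.487°.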